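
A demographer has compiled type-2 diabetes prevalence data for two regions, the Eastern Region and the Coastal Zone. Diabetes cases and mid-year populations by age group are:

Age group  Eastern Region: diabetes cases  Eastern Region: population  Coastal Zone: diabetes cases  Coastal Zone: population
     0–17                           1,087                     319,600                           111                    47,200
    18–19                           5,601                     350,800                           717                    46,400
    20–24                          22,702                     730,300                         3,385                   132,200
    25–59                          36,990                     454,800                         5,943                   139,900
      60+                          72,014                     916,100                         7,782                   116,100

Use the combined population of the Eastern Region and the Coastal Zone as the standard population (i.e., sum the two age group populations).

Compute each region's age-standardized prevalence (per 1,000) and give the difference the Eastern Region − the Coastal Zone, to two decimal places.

Age-specific rates per 1,000 for the Eastern Region: 3.401, 15.966, 31.086, 81.332, 78.609.
For the Coastal Zone: 2.352, 15.453, 25.605, 42.480, 67.028.
Combined standard total = 3,253,400; weights = 0.1127, 0.1221, 0.2651, 0.1828, 0.3173.
The Eastern Region: 0.1127×3.401 + 0.1221×15.966 + 0.2651×31.086 + 0.1828×81.332 + 0.3173×78.609 = 50.3811 per 1,000.
The Coastal Zone: 0.1127×2.352 + 0.1221×15.453 + 0.2651×25.605 + 0.1828×42.480 + 0.3173×67.028 = 37.9709 per 1,000.
Difference = 50.3811 − 37.9709 = 12.4102.

12.41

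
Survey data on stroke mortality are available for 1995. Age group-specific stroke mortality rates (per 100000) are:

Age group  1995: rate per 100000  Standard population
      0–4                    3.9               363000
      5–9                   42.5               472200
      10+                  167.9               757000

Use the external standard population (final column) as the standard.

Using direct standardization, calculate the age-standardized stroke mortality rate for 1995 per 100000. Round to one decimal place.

Standard total = 1592200; weights = 0.2280, 0.2966, 0.4754.
Standardized rate: 0.2280×3.9 + 0.2966×42.5 + 0.4754×167.9 = 93.3202 per 100000.

93.3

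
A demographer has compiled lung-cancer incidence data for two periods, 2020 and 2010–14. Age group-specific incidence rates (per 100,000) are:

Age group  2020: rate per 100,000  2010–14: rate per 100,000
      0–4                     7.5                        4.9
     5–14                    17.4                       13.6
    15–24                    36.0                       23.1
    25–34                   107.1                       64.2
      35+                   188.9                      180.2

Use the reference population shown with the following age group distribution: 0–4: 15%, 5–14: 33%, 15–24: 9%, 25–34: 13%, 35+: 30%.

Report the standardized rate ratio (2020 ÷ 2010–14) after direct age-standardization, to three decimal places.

Standard weights: 0.15, 0.33, 0.09, 0.13, 0.30.
2020: 0.1500×7.5 + 0.3300×17.4 + 0.0900×36.0 + 0.1300×107.1 + 0.3000×188.9 = 80.7000 per 100,000.
2010–14: 0.1500×4.9 + 0.3300×13.6 + 0.0900×23.1 + 0.1300×64.2 + 0.3000×180.2 = 69.7080 per 100,000.
Ratio = 80.7000 ÷ 69.7080 = 1.15769.

1.158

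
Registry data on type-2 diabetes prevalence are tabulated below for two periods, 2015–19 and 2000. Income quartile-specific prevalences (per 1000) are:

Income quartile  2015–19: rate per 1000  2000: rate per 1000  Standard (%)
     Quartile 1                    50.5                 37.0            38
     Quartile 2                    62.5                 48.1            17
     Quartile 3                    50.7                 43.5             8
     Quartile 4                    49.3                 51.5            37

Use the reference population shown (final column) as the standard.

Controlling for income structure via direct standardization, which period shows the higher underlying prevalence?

2015–19

Standard weights: 0.38, 0.17, 0.08, 0.37.
2015–19: 0.3800×50.5 + 0.1700×62.5 + 0.0800×50.7 + 0.3700×49.3 = 52.1120 per 1000.
2000: 0.3800×37.0 + 0.1700×48.1 + 0.0800×43.5 + 0.3700×51.5 = 44.7720 per 1000.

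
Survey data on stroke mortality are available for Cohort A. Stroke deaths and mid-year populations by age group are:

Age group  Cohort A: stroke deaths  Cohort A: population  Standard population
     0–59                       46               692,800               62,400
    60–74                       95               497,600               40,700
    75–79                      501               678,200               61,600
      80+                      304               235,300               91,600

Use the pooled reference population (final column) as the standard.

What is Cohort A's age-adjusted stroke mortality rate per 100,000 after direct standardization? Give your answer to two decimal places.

Age-specific rates per 100,000 for Cohort A: 6.64, 19.09, 73.87, 129.20.
Standard total = 256,300; weights = 0.2435, 0.1588, 0.2403, 0.3574.
Standardized rate: 0.2435×6.64 + 0.1588×19.09 + 0.2403×73.87 + 0.3574×129.20 = 68.5770 per 100,000.

68.58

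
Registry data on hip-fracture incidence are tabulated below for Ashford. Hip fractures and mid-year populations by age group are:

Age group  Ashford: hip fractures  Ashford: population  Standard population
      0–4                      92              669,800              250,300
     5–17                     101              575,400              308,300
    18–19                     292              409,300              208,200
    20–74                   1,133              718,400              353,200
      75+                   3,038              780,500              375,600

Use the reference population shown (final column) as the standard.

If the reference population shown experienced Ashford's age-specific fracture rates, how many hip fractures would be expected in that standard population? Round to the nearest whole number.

Age-specific rates per 100,000 for Ashford: 13.74, 17.55, 71.34, 157.71, 389.24.
Expected hip fractures = Σ (standard pop × age-specific rate ÷ 100,000)
= 250,300×13.74/100,000 + 308,300×17.55/100,000 + 208,200×71.34/100,000 + 353,200×157.71/100,000 + 375,600×389.24/100,000
= 34.38 + 54.12 + 148.53 + 557.04 + 1461.98 = 2256.04.

2256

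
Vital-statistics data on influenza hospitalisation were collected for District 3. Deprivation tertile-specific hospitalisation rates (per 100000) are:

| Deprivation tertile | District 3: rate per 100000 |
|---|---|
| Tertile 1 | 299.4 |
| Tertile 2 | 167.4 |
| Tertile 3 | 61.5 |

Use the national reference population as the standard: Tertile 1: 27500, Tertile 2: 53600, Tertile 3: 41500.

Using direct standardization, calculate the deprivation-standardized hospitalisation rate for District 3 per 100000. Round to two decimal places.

Standard total = 122600; weights = 0.2243, 0.4372, 0.3385.
Standardized rate: 0.2243×299.4 + 0.4372×167.4 + 0.3385×61.5 = 161.1614 per 100000.

161.16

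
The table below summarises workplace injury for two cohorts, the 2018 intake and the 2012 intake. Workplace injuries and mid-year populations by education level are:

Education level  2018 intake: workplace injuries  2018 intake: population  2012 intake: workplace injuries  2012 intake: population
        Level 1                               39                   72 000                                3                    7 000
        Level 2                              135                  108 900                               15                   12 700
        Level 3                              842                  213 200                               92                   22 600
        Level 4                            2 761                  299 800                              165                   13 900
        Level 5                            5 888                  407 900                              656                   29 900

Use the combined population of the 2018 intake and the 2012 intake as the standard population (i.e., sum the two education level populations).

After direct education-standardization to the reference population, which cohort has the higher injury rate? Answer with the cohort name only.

Education-specific rates per 10 000 for the 2018 intake: 5.42, 12.40, 39.49, 92.09, 144.35.
For the 2012 intake: 4.29, 11.81, 40.71, 118.71, 219.40.
Combined standard total = 1 187 900; weights = 0.0665, 0.1024, 0.1985, 0.2641, 0.3685.
The 2018 intake: 0.0665×5.42 + 0.1024×12.40 + 0.1985×39.49 + 0.2641×92.09 + 0.3685×144.35 = 86.9889 per 10 000.
The 2012 intake: 0.0665×4.29 + 0.1024×11.81 + 0.1985×40.71 + 0.2641×118.71 + 0.3685×219.40 = 121.7812 per 10 000.

2012 intake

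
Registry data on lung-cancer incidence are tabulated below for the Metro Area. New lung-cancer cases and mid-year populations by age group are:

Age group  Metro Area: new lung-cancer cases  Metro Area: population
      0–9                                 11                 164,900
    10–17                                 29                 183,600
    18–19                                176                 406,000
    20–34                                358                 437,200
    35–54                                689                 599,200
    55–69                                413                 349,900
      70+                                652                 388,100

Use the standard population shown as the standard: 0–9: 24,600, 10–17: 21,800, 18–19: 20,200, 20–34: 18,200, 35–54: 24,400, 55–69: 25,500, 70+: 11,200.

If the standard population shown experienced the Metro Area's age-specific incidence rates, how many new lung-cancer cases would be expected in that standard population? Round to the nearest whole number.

106

Age-specific rates per 100,000 for the Metro Area: 6.67, 15.80, 43.35, 81.88, 114.99, 118.03, 168.00.
Expected new lung-cancer cases = Σ (standard pop × age-specific rate ÷ 100,000)
= 24,600×6.67/100,000 + 21,800×15.80/100,000 + 20,200×43.35/100,000 + 18,200×81.88/100,000 + 24,400×114.99/100,000 + 25,500×118.03/100,000 + 11,200×168.00/100,000
= 1.64 + 3.44 + 8.76 + 14.90 + 28.06 + 30.10 + 18.82 = 105.72.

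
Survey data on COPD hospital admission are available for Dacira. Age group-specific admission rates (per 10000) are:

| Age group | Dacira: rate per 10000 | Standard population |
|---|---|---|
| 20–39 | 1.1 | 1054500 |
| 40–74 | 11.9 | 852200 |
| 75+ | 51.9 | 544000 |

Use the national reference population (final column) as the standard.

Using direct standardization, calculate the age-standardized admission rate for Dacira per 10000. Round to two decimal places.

Standard total = 2450700; weights = 0.4303, 0.3477, 0.2220.
Standardized rate: 0.4303×1.1 + 0.3477×11.9 + 0.2220×51.9 = 16.1320 per 10000.

16.13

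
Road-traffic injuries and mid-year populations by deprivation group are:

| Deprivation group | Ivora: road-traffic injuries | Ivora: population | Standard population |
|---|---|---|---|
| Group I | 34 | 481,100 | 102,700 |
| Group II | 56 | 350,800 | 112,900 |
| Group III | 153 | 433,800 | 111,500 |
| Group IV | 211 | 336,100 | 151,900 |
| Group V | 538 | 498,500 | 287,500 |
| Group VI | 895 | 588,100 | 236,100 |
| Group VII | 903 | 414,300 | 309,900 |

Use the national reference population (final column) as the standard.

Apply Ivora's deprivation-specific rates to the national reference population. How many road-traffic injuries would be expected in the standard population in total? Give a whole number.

1505

Deprivation-specific rates per 100,000 for Ivora: 7.07, 15.96, 35.27, 62.78, 107.92, 152.19, 217.96.
Expected road-traffic injuries = Σ (standard pop × deprivation-specific rate ÷ 100,000)
= 102,700×7.07/100,000 + 112,900×15.96/100,000 + 111,500×35.27/100,000 + 151,900×62.78/100,000 + 287,500×107.92/100,000 + 236,100×152.19/100,000 + 309,900×217.96/100,000
= 7.26 + 18.02 + 39.33 + 95.36 + 310.28 + 359.31 + 675.45 = 1505.01.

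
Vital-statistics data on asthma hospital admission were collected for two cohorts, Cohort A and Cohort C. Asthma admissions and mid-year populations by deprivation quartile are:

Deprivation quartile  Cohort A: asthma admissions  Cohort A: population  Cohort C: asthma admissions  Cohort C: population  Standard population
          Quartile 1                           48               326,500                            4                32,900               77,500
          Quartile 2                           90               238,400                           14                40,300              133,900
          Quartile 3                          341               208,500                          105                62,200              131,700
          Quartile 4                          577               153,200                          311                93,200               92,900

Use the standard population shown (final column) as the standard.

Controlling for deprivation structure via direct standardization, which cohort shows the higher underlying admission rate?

Cohort A

Deprivation-specific rates per 10,000 for Cohort A: 1.47, 3.78, 16.35, 37.66.
For Cohort C: 1.22, 3.47, 16.88, 33.37.
Standard total = 436,000; weights = 0.1778, 0.3071, 0.3021, 0.2131.
Cohort A: 0.1778×1.47 + 0.3071×3.78 + 0.3021×16.35 + 0.2131×37.66 = 14.3860 per 10,000.
Cohort C: 0.1778×1.22 + 0.3071×3.47 + 0.3021×16.88 + 0.2131×33.37 = 13.4922 per 10,000.
The crude rates (11.40 vs 18.99) would put Cohort C higher, but that reflects its deprivation composition; once standardized to a common deprivation structure, Cohort A has the higher underlying rate.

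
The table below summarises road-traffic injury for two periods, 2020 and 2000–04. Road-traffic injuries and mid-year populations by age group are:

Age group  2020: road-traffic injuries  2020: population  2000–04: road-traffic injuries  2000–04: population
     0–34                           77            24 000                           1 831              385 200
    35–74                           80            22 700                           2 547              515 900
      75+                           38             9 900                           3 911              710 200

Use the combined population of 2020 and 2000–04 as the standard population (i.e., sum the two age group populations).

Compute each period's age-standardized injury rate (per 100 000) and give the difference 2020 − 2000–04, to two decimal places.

-155.56

Age-specific rates per 100 000 for 2020: 320.83, 352.42, 383.84.
For 2000–04: 475.34, 493.70, 550.69.
Combined standard total = 1 667 900; weights = 0.2453, 0.3229, 0.4317.
2020: 0.2453×320.83 + 0.3229×352.42 + 0.4317×383.84 = 358.2361 per 100 000.
2000–04: 0.2453×475.34 + 0.3229×493.70 + 0.4317×550.69 = 513.7999 per 100 000.
Difference = 358.2361 − 513.7999 = -155.5638.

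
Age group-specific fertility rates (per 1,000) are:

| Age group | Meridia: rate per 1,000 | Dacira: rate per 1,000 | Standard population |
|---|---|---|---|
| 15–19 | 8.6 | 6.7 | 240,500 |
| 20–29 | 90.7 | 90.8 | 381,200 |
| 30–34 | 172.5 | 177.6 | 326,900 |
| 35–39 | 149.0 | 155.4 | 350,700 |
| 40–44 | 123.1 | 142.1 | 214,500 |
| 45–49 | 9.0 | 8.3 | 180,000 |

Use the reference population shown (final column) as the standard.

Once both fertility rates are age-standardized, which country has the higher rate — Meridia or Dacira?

Standard total = 1,693,800; weights = 0.1420, 0.2251, 0.1930, 0.2070, 0.1266, 0.1063.
Meridia: 0.1420×8.6 + 0.2251×90.7 + 0.1930×172.5 + 0.2070×149.0 + 0.1266×123.1 + 0.1063×9.0 = 102.3218 per 1,000.
Dacira: 0.1420×6.7 + 0.2251×90.8 + 0.1930×177.6 + 0.2070×155.4 + 0.1266×142.1 + 0.1063×8.3 = 106.7157 per 1,000.

Dacira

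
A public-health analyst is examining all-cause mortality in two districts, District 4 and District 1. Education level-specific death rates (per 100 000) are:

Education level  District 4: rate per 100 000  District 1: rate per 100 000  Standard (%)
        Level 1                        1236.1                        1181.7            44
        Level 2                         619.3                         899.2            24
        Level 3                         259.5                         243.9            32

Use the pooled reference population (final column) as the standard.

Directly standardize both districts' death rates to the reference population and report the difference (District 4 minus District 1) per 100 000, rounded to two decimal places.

Standard weights: 0.44, 0.24, 0.32.
District 4: 0.4400×1236.1 + 0.2400×619.3 + 0.3200×259.5 = 775.5560 per 100 000.
District 1: 0.4400×1181.7 + 0.2400×899.2 + 0.3200×243.9 = 813.8040 per 100 000.
Difference = 775.5560 − 813.8040 = -38.2480.

-38.25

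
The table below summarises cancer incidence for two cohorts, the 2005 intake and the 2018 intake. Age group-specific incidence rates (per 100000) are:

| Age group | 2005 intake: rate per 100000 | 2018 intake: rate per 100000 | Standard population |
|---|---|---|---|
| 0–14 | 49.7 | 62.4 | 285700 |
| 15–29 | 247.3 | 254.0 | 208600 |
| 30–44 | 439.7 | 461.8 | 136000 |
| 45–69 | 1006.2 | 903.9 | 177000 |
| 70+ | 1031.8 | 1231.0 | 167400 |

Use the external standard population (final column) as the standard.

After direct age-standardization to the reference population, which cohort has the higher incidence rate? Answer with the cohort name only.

2018 intake

Standard total = 974700; weights = 0.2931, 0.2140, 0.1395, 0.1816, 0.1717.
The 2005 intake: 0.2931×49.7 + 0.2140×247.3 + 0.1395×439.7 + 0.1816×1006.2 + 0.1717×1031.8 = 488.7719 per 100000.
The 2018 intake: 0.2931×62.4 + 0.2140×254.0 + 0.1395×461.8 + 0.1816×903.9 + 0.1717×1231.0 = 512.6465 per 100000.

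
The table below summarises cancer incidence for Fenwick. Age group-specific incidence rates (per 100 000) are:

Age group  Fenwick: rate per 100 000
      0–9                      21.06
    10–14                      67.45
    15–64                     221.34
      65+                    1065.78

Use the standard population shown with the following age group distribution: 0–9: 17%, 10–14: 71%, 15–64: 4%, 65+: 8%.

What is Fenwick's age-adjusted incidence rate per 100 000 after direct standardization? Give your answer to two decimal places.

Standard weights: 0.17, 0.71, 0.04, 0.08.
Standardized rate: 0.1700×21.06 + 0.7100×67.45 + 0.0400×221.34 + 0.0800×1065.78 = 145.5857 per 100 000.

145.59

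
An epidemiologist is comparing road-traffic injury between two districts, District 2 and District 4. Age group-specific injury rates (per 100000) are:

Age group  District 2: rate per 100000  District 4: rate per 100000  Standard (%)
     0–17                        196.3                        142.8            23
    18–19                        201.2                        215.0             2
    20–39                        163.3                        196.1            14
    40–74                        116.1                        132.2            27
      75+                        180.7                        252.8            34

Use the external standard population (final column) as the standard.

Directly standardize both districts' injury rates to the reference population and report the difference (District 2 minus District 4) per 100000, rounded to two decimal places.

Standard weights: 0.23, 0.02, 0.14, 0.27, 0.34.
District 2: 0.2300×196.3 + 0.0200×201.2 + 0.1400×163.3 + 0.2700×116.1 + 0.3400×180.7 = 164.8200 per 100000.
District 4: 0.2300×142.8 + 0.0200×215.0 + 0.1400×196.1 + 0.2700×132.2 + 0.3400×252.8 = 186.2440 per 100000.
Difference = 164.8200 − 186.2440 = -21.4240.

-21.42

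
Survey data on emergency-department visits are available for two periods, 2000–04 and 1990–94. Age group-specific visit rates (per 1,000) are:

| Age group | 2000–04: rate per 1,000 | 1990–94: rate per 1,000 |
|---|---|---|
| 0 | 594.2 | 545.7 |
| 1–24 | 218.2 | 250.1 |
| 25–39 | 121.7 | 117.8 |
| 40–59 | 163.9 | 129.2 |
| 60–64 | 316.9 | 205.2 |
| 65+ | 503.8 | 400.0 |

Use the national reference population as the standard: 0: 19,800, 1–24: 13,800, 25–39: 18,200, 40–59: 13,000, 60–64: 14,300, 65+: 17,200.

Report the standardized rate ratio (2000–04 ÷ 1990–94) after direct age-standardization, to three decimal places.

1.159

Standard total = 96,300; weights = 0.2056, 0.1433, 0.1890, 0.1350, 0.1485, 0.1786.
2000–04: 0.2056×594.2 + 0.1433×218.2 + 0.1890×121.7 + 0.1350×163.9 + 0.1485×316.9 + 0.1786×503.8 = 335.6074 per 1,000.
1990–94: 0.2056×545.7 + 0.1433×250.1 + 0.1890×117.8 + 0.1350×129.2 + 0.1485×205.2 + 0.1786×400.0 = 289.6590 per 1,000.
Ratio = 335.6074 ÷ 289.6590 = 1.15863.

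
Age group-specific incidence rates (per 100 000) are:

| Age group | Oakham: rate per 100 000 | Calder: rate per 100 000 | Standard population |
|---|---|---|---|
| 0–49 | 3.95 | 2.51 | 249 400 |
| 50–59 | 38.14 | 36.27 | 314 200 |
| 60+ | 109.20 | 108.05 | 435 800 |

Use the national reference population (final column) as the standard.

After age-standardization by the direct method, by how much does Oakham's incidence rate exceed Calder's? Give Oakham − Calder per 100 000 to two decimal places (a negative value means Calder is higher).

1.45

Standard total = 999 400; weights = 0.2495, 0.3144, 0.4361.
Oakham: 0.2495×3.95 + 0.3144×38.14 + 0.4361×109.20 = 60.5944 per 100 000.
Calder: 0.2495×2.51 + 0.3144×36.27 + 0.4361×108.05 = 59.1457 per 100 000.
Difference = 60.5944 − 59.1457 = 1.4487.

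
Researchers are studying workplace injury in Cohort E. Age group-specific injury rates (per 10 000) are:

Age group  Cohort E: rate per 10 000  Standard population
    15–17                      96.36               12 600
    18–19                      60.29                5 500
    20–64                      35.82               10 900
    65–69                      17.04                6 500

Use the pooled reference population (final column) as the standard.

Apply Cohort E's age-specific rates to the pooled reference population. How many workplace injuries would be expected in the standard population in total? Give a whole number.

Expected workplace injuries = Σ (standard pop × age-specific rate ÷ 10 000)
= 12 600×96.36/10 000 + 5 500×60.29/10 000 + 10 900×35.82/10 000 + 6 500×17.04/10 000
= 121.41 + 33.16 + 39.04 + 11.08 = 204.69.

205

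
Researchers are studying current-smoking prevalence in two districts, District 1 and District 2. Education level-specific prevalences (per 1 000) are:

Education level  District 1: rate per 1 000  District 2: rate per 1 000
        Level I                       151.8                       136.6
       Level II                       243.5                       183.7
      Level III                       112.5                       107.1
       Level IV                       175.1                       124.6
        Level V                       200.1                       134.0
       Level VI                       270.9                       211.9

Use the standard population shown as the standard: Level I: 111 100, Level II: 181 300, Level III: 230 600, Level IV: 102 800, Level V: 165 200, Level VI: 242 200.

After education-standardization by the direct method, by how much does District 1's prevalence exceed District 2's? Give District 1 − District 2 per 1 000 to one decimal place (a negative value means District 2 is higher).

Standard total = 1 033 200; weights = 0.1075, 0.1755, 0.2232, 0.0995, 0.1599, 0.2344.
District 1: 0.1075×151.8 + 0.1755×243.5 + 0.2232×112.5 + 0.0995×175.1 + 0.1599×200.1 + 0.2344×270.9 = 197.0798 per 1 000.
District 2: 0.1075×136.6 + 0.1755×183.7 + 0.2232×107.1 + 0.0995×124.6 + 0.1599×134.0 + 0.2344×211.9 = 154.3227 per 1 000.
Difference = 197.0798 − 154.3227 = 42.7571.

42.8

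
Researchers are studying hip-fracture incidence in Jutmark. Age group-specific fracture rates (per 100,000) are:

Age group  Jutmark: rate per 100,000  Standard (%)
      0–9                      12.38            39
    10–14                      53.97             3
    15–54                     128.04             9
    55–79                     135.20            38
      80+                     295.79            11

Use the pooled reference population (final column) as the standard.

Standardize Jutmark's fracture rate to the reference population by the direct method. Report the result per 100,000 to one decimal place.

101.9

Standard weights: 0.39, 0.03, 0.09, 0.38, 0.11.
Standardized rate: 0.3900×12.38 + 0.0300×53.97 + 0.0900×128.04 + 0.3800×135.20 + 0.1100×295.79 = 101.8838 per 100,000.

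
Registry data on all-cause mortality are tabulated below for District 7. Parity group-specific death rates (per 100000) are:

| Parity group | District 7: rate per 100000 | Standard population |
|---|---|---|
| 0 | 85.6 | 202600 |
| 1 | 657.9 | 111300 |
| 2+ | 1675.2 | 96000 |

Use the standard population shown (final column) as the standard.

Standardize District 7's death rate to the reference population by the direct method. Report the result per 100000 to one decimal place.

Standard total = 409900; weights = 0.4943, 0.2715, 0.2342.
Standardized rate: 0.4943×85.6 + 0.2715×657.9 + 0.2342×1675.2 = 613.2862 per 100000.

613.3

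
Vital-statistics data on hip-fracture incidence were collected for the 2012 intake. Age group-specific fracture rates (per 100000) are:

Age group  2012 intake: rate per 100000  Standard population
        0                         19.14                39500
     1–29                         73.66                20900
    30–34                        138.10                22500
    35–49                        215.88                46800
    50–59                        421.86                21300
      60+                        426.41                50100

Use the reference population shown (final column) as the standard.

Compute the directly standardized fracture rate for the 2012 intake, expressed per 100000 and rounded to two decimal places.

228.02

Standard total = 201100; weights = 0.1964, 0.1039, 0.1119, 0.2327, 0.1059, 0.2491.
Standardized rate: 0.1964×19.14 + 0.1039×73.66 + 0.1119×138.10 + 0.2327×215.88 + 0.1059×421.86 + 0.2491×426.41 = 228.0195 per 100000.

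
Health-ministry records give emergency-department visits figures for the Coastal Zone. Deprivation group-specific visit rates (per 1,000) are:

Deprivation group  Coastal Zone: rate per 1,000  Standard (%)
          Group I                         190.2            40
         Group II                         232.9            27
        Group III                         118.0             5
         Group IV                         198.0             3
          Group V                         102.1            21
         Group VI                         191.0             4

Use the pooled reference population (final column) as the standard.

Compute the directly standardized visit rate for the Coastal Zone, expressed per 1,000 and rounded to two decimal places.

Standard weights: 0.40, 0.27, 0.05, 0.03, 0.21, 0.04.
Standardized rate: 0.4000×190.2 + 0.2700×232.9 + 0.0500×118.0 + 0.0300×198.0 + 0.2100×102.1 + 0.0400×191.0 = 179.8840 per 1,000.

179.88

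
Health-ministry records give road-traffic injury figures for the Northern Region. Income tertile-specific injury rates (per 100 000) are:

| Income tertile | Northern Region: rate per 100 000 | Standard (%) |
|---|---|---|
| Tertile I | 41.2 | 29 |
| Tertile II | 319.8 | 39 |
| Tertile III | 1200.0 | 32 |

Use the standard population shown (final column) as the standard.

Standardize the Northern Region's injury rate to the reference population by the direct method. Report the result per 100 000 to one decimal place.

520.7

Standard weights: 0.29, 0.39, 0.32.
Standardized rate: 0.2900×41.2 + 0.3900×319.8 + 0.3200×1200.0 = 520.6700 per 100 000.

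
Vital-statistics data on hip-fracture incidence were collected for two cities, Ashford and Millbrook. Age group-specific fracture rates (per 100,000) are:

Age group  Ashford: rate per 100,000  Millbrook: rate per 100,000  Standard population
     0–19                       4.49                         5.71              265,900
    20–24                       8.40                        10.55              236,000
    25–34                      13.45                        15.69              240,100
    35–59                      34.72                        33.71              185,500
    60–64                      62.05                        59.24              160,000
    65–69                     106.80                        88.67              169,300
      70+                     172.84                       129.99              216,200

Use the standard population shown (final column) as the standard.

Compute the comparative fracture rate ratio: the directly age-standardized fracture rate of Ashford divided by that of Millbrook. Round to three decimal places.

1.174

Standard total = 1,473,000; weights = 0.1805, 0.1602, 0.1630, 0.1259, 0.1086, 0.1149, 0.1468.
Ashford: 0.1805×4.49 + 0.1602×8.40 + 0.1630×13.45 + 0.1259×34.72 + 0.1086×62.05 + 0.1149×106.80 + 0.1468×172.84 = 53.1048 per 100,000.
Millbrook: 0.1805×5.71 + 0.1602×10.55 + 0.1630×15.69 + 0.1259×33.71 + 0.1086×59.24 + 0.1149×88.67 + 0.1468×129.99 = 45.2291 per 100,000.
Ratio = 53.1048 ÷ 45.2291 = 1.17413.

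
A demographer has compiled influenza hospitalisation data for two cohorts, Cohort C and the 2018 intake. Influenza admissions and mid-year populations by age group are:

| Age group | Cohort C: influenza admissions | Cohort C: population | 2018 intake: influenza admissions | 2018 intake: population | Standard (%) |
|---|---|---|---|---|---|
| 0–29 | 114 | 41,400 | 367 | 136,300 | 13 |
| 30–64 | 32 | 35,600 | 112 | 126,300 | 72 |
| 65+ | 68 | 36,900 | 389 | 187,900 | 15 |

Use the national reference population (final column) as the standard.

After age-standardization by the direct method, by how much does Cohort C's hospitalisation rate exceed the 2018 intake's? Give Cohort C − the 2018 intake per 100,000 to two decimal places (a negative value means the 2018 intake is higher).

Age-specific rates per 100,000 for Cohort C: 275.36, 89.89, 184.28.
For the 2018 intake: 269.26, 88.68, 207.03.
Standard weights: 0.13, 0.72, 0.15.
Cohort C: 0.1300×275.36 + 0.7200×89.89 + 0.1500×184.28 = 128.1585 per 100,000.
The 2018 intake: 0.1300×269.26 + 0.7200×88.68 + 0.1500×207.03 = 129.9054 per 100,000.
Difference = 128.1585 − 129.9054 = -1.7469.

-1.75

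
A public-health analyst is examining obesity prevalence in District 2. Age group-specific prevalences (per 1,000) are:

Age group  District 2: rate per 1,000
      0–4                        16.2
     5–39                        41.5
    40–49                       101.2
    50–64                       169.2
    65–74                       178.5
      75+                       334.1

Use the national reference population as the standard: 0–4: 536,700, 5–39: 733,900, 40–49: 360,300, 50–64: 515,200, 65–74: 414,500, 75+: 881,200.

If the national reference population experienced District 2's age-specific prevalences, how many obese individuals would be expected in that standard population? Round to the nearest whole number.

Expected obese individuals = Σ (standard pop × age-specific rate ÷ 1,000)
= 536,700×16.2/1,000 + 733,900×41.5/1,000 + 360,300×101.2/1,000 + 515,200×169.2/1,000 + 414,500×178.5/1,000 + 881,200×334.1/1,000
= 8694.54 + 30456.85 + 36462.36 + 87171.84 + 73988.25 + 294408.92 = 531182.76.

531183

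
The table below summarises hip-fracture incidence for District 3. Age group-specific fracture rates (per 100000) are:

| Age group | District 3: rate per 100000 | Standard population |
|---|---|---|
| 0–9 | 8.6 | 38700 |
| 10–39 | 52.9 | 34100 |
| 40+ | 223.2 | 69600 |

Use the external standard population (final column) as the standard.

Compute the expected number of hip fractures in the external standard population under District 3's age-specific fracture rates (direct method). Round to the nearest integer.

Expected hip fractures = Σ (standard pop × age-specific rate ÷ 100000)
= 38700×8.6/100000 + 34100×52.9/100000 + 69600×223.2/100000
= 3.33 + 18.04 + 155.35 = 176.71.

177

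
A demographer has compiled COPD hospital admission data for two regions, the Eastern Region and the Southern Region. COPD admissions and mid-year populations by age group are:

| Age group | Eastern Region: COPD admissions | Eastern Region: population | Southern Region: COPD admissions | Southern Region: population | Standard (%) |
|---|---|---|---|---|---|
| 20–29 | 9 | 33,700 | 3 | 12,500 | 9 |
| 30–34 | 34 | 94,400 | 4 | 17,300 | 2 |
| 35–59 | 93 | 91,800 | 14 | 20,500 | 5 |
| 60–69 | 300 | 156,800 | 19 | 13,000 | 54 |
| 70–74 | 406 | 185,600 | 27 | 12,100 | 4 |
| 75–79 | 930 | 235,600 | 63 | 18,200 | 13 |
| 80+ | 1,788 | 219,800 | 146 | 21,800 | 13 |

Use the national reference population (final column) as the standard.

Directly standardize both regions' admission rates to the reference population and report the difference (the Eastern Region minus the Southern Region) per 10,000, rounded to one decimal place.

5.1

Age-specific rates per 10,000 for the Eastern Region: 2.67, 3.60, 10.13, 19.13, 21.88, 39.47, 81.35.
For the Southern Region: 2.40, 2.31, 6.83, 14.62, 22.31, 34.62, 66.97.
Standard weights: 0.09, 0.02, 0.05, 0.54, 0.04, 0.13, 0.13.
The Eastern Region: 0.0900×2.67 + 0.0200×3.60 + 0.0500×10.13 + 0.5400×19.13 + 0.0400×21.88 + 0.1300×39.47 + 0.1300×81.35 = 27.7322 per 10,000.
The Southern Region: 0.0900×2.40 + 0.0200×2.31 + 0.0500×6.83 + 0.5400×14.62 + 0.0400×22.31 + 0.1300×34.62 + 0.1300×66.97 = 22.5950 per 10,000.
Difference = 27.7322 − 22.5950 = 5.1372.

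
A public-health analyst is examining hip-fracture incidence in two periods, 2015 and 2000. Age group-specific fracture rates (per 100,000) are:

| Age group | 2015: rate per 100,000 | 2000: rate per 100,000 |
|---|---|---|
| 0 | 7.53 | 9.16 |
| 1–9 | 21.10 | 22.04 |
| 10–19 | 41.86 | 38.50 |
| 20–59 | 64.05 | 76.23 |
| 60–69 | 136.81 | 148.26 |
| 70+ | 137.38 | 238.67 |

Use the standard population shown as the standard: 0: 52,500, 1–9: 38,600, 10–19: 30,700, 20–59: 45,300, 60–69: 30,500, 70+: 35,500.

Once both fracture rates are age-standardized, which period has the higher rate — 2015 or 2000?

2000

Standard total = 233,100; weights = 0.2252, 0.1656, 0.1317, 0.1943, 0.1308, 0.1523.
2015: 0.2252×7.53 + 0.1656×21.10 + 0.1317×41.86 + 0.1943×64.05 + 0.1308×136.81 + 0.1523×137.38 = 61.9736 per 100,000.
2000: 0.2252×9.16 + 0.1656×22.04 + 0.1317×38.50 + 0.1943×76.23 + 0.1308×148.26 + 0.1523×238.67 = 81.3450 per 100,000.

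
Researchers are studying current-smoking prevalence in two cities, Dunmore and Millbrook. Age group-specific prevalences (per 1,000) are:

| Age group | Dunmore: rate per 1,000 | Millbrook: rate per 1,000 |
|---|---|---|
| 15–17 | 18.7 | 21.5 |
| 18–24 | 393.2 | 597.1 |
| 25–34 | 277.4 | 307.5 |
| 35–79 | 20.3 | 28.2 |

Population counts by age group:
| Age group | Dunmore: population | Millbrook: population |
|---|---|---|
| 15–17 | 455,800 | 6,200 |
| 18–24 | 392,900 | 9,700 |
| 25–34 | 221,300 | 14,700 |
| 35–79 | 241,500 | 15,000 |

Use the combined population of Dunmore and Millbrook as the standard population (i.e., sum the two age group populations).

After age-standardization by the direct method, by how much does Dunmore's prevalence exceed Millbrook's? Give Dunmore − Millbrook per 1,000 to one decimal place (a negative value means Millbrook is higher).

Combined standard total = 1,357,100; weights = 0.3404, 0.2967, 0.1739, 0.1890.
Dunmore: 0.3404×18.7 + 0.2967×393.2 + 0.1739×277.4 + 0.1890×20.3 = 175.0903 per 1,000.
Millbrook: 0.3404×21.5 + 0.2967×597.1 + 0.1739×307.5 + 0.1890×28.2 = 243.2605 per 1,000.
Difference = 175.0903 − 243.2605 = -68.1701.

-68.2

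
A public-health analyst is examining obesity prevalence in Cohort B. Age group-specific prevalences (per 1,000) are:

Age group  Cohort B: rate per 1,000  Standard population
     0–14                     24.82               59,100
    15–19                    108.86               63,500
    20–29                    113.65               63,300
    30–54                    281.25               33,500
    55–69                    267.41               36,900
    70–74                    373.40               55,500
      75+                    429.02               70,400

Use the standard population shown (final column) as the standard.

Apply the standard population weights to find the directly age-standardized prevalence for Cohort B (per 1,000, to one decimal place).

224.5

Standard total = 382,200; weights = 0.1546, 0.1661, 0.1656, 0.0877, 0.0965, 0.1452, 0.1842.
Standardized rate: 0.1546×24.82 + 0.1661×108.86 + 0.1656×113.65 + 0.0877×281.25 + 0.0965×267.41 + 0.1452×373.40 + 0.1842×429.02 = 224.4624 per 1,000.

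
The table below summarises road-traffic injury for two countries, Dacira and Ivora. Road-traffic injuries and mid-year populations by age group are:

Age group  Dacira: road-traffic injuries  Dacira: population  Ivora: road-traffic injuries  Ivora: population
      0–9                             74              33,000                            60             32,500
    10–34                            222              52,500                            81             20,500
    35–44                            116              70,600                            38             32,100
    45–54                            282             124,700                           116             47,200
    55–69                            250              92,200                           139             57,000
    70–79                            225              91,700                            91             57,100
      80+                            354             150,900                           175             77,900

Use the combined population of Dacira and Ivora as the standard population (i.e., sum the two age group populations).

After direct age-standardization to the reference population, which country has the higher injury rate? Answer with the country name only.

Dacira

Age-specific rates per 100,000 for Dacira: 224.24, 422.86, 164.31, 226.14, 271.15, 245.37, 234.59.
For Ivora: 184.62, 395.12, 118.38, 245.76, 243.86, 159.37, 224.65.
Combined standard total = 939,900; weights = 0.0697, 0.0777, 0.1093, 0.1829, 0.1587, 0.1583, 0.2434.
Dacira: 0.0697×224.24 + 0.0777×422.86 + 0.1093×164.31 + 0.1829×226.14 + 0.1587×271.15 + 0.1583×245.37 + 0.2434×234.59 = 246.7765 per 100,000.
Ivora: 0.0697×184.62 + 0.0777×395.12 + 0.1093×118.38 + 0.1829×245.76 + 0.1587×243.86 + 0.1583×159.37 + 0.2434×224.65 = 220.0635 per 100,000.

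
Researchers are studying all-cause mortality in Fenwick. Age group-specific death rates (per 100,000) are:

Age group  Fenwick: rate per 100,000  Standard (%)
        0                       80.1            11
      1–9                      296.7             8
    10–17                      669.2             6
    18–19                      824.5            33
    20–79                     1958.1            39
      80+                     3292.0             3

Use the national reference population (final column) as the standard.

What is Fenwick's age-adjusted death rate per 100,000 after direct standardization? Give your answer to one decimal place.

Standard weights: 0.11, 0.08, 0.06, 0.33, 0.39, 0.03.
Standardized rate: 0.1100×80.1 + 0.0800×296.7 + 0.0600×669.2 + 0.3300×824.5 + 0.3900×1958.1 + 0.0300×3292.0 = 1207.2030 per 100,000.

1207.2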